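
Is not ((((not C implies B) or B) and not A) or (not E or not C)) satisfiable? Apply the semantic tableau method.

Satisfiable

Initial set: {not ((((not C implies B) or B) and not A) or (not E or not C))}.
not ((((not C implies B) or B) and not A) or (not E or not C)): α-rule — add not (((not C implies B) or B) and not A), not (not E or not C).
not (not E or not C): α-rule — add not not E, not not C.
not (((not C implies B) or B) and not A): β-rule — branch into not ((not C implies B) or B)  //  not not A.
  branch 1 (add not ((not C implies B) or B)):
    not ((not C implies B) or B): α-rule — add not (not C implies B), not B.
    not (not C implies B): α-rule — add not C, not B.
    × closes — contains both C and not C.
  branch 2 (add not not A):
    ○ open, literals {A=true, C=true, E=true}.
1 branch closed, 1 open.
An open branch gives a satisfying assignment: A=true, C=true, E=true.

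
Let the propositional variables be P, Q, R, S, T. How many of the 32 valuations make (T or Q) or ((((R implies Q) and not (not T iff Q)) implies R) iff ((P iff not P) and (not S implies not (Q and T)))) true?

28

Initial set: {((T or Q) or ((((R implies Q) and not (not T iff Q)) implies R) iff ((P iff not P) and (not S implies not (Q and T)))))}.
((T or Q) or ((((R implies Q) and not (not T iff Q)) implies R) iff ((P iff not P) and (not S implies not (Q and T))))): β-rule — branch into (T or Q)  //  ((((R implies Q) and not (not T iff Q)) implies R) iff ((P iff not P) and (not S implies not (Q and T)))).
  branch 1 (add (T or Q)):
    (T or Q): β-rule — branch into T  //  Q.
      branch 1.1 (add T):
        ○ open, literals {T=true}.
      branch 1.2 (add Q):
        ○ open, literals {Q=true}.
  branch 2 (add ((((R implies Q) and not (not T iff Q)) implies R) iff ((P iff not P) and (not S implies not (Q and T))))):
    ((((R implies Q) and not (not T iff Q)) implies R) iff ((P iff not P) and (not S implies not (Q and T)))): β-rule — branch into (((R implies Q) and not (not T iff Q)) implies R), ((P iff not P) and (not S implies not (Q and T)))  //  not (((R implies Q) and not (not T iff Q)) implies R), not ((P iff not P) and (not S implies not (Q and T))).
      branch 2.1 (add (((R implies Q) and not (not T iff Q)) implies R), ((P iff not P) and (not S implies not (Q and T)))):
        ((P iff not P) and (not S implies not (Q and T))): α-rule — add (P iff not P), (not S implies not (Q and T)).
        (((R implies Q) and not (not T iff Q)) implies R): β-rule — branch into not ((R implies Q) and not (not T iff Q))  //  R.
          branch 2.1.1 (add not ((R implies Q) and not (not T iff Q))):
            (P iff not P): β-rule — branch into P, not P  //  not P, not not P.
              branch 2.1.1.1 (add P, not P):
                × closes — contains both P and not P.
              branch 2.1.1.2 (add not P, not not P):
                × closes — contains both P and not P.
          branch 2.1.2 (add R):
            (P iff not P): β-rule — branch into P, not P  //  not P, not not P.
              branch 2.1.2.1 (add P, not P):
                × closes — contains both P and not P.
              branch 2.1.2.2 (add not P, not not P):
                × closes — contains both P and not P.
      branch 2.2 (add not (((R implies Q) and not (not T iff Q)) implies R), not ((P iff not P) and (not S implies not (Q and T)))):
        not (((R implies Q) and not (not T iff Q)) implies R): α-rule — add ((R implies Q) and not (not T iff Q)), not R.
        ((R implies Q) and not (not T iff Q)): α-rule — add (R implies Q), not (not T iff Q).
        not ((P iff not P) and (not S implies not (Q and T))): β-rule — branch into not (P iff not P)  //  not (not S implies not (Q and T)).
          branch 2.2.1 (add not (P iff not P)):
            (R implies Q): β-rule — branch into not R  //  Q.
              branch 2.2.1.1 (add not R):
                not (not T iff Q): β-rule — branch into not T, not Q  //  not not T, Q.
                  branch 2.2.1.1.1 (add not T, not Q):
                    not (P iff not P): β-rule — branch into P, not not P  //  not P, not P.
                      branch 2.2.1.1.1.1 (add P, not not P):
                        ○ open, literals {P=true, Q=false, R=false, T=false}.
                      branch 2.2.1.1.1.2 (add not P, not P):
                        ○ open, literals {P=false, Q=false, R=false, T=false}.
                  branch 2.2.1.1.2 (add not not T, Q):
                    not (P iff not P): β-rule — branch into P, not not P  //  not P, not P.
                      branch 2.2.1.1.2.1 (add P, not not P):
                        ○ open, literals {P=true, Q=true, R=false, T=true}.
                      branch 2.2.1.1.2.2 (add not P, not P):
                        ○ open, literals {P=false, Q=true, R=false, T=true}.
              branch 2.2.1.2 (add Q):
                not (not T iff Q): β-rule — branch into not T, not Q  //  not not T, Q.
                  branch 2.2.1.2.1 (add not T, not Q):
                    × closes — contains both Q and not Q.
                  branch 2.2.1.2.2 (add not not T, Q):
                    not (P iff not P): β-rule — branch into P, not not P  //  not P, not P.
                      branch 2.2.1.2.2.1 (add P, not not P):
                        ○ open, literals {P=true, Q=true, R=false, T=true}.
                      branch 2.2.1.2.2.2 (add not P, not P):
                        ○ open, literals {P=false, Q=true, R=false, T=true}.
          branch 2.2.2 (add not (not S implies not (Q and T))):
            not (not S implies not (Q and T)): α-rule — add not S, not not (Q and T).
            not not (Q and T): α-rule — add Q, T.
            (R implies Q): β-rule — branch into not R  //  Q.
              branch 2.2.2.1 (add not R):
                not (not T iff Q): β-rule — branch into not T, not Q  //  not not T, Q.
                  branch 2.2.2.1.1 (add not T, not Q):
                    × closes — contains both T and not T.
                  branch 2.2.2.1.2 (add not not T, Q):
                    ○ open, literals {Q=true, R=false, S=false, T=true}.
              branch 2.2.2.2 (add Q):
                not (not T iff Q): β-rule — branch into not T, not Q  //  not not T, Q.
                  branch 2.2.2.2.1 (add not T, not Q):
                    × closes — contains both T and not T.
                  branch 2.2.2.2.2 (add not not T, Q):
                    ○ open, literals {Q=true, R=false, S=false, T=true}.
7 branches closed, 10 open.
Each open branch fixes some atoms; the unmentioned ones are free. Counting distinct full assignments: branch {T=true} (P, Q, R, S) contributes 16 new; branch {Q=true} (P, R, S, T) contributes 8 new; branch {P=true, Q=false, R=false, T=false} (S) contributes 2 new; branch {P=false, Q=false, R=false, T=false} (S) contributes 2 new; branch {P=true, Q=true, R=false, T=true} (S) contributes 0 new; branch {P=false, Q=true, R=false, T=true} (S) contributes 0 new; branch {P=true, Q=true, R=false, T=true} (S) contributes 0 new; branch {P=false, Q=true, R=false, T=true} (S) contributes 0 new; branch {Q=true, R=false, S=false, T=true} (P) contributes 0 new; branch {Q=true, R=false, S=false, T=true} (P) contributes 0 new. Total: 28.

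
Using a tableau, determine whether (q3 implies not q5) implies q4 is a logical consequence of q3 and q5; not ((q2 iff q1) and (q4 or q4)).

Initial set: {T (q3 and q5); T not ((q2 iff q1) and (q4 or q4)); F ((q3 implies not q5) implies q4)}.
T (q3 and q5): α-rule — add T q3, T q5.
F ((q3 implies not q5) implies q4): α-rule — add T (q3 implies not q5), F q4.
T not ((q2 iff q1) and (q4 or q4)): β-rule — branch into F (q2 iff q1)  //  F (q4 or q4).
  branch 1 (add F (q2 iff q1)):
    T (q3 implies not q5): β-rule — branch into F q3  //  T not q5.
      branch 1.1 (add F q3):
        × closes — contains both q3 and not q3.
      branch 1.2 (add T not q5):
        × closes — contains both q5 and not q5.
  branch 2 (add F (q4 or q4)):
    F (q4 or q4): α-rule — add F q4, F q4.
    T (q3 implies not q5): β-rule — branch into F q3  //  T not q5.
      branch 2.1 (add F q3):
        × closes — contains both q3 and not q3.
      branch 2.2 (add T not q5):
        × closes — contains both q5 and not q5.
All 4 branches close.
Every branch closed, so the premises entail the conclusion.

Yes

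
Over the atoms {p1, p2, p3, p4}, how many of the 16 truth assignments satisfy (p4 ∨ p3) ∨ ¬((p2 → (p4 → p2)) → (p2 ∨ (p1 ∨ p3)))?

13

Initial set: {((p4 ∨ p3) ∨ ¬((p2 → (p4 → p2)) → (p2 ∨ (p1 ∨ p3))))}.
((p4 ∨ p3) ∨ ¬((p2 → (p4 → p2)) → (p2 ∨ (p1 ∨ p3)))): β-rule — branch into (p4 ∨ p3)  //  ¬((p2 → (p4 → p2)) → (p2 ∨ (p1 ∨ p3))).
  branch 1 (add (p4 ∨ p3)):
    (p4 ∨ p3): β-rule — branch into p4  //  p3.
      branch 1.1 (add p4):
        ○ open, literals {p4=T}.
      branch 1.2 (add p3):
        ○ open, literals {p3=T}.
  branch 2 (add ¬((p2 → (p4 → p2)) → (p2 ∨ (p1 ∨ p3)))):
    ¬((p2 → (p4 → p2)) → (p2 ∨ (p1 ∨ p3))): α-rule — add (p2 → (p4 → p2)), ¬(p2 ∨ (p1 ∨ p3)).
    ¬(p2 ∨ (p1 ∨ p3)): α-rule — add ¬p2, ¬(p1 ∨ p3).
    ¬(p1 ∨ p3): α-rule — add ¬p1, ¬p3.
    (p2 → (p4 → p2)): β-rule — branch into ¬p2  //  (p4 → p2).
      branch 2.1 (add ¬p2):
        ○ open, literals {p1=F, p2=F, p3=F}.
      branch 2.2 (add (p4 → p2)):
        (p4 → p2): β-rule — branch into ¬p4  //  p2.
          branch 2.2.1 (add ¬p4):
            ○ open, literals {p1=F, p2=F, p3=F, p4=F}.
          branch 2.2.2 (add p2):
            × closes — contains both p2 and ¬p2.
1 branch closed, 4 open.
Each open branch fixes some atoms; the unmentioned ones are free. Counting distinct full assignments: branch {p4=T} (p1, p2, p3) contributes 8 new; branch {p3=T} (p1, p2, p4) contributes 4 new; branch {p1=F, p2=F, p3=F} (p4) contributes 1 new; branch {p1=F, p2=F, p3=F, p4=F} (none free) contributes 0 new. Total: 13.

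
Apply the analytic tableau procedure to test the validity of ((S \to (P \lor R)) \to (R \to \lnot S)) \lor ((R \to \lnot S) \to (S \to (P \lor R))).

Valid

Assume the negation and expand:
Initial set: {\lnot (((S \to (P \lor R)) \to (R \to \lnot S)) \lor ((R \to \lnot S) \to (S \to (P \lor R))))}.
\lnot (((S \to (P \lor R)) \to (R \to \lnot S)) \lor ((R \to \lnot S) \to (S \to (P \lor R)))): α-rule — add \lnot ((S \to (P \lor R)) \to (R \to \lnot S)), \lnot ((R \to \lnot S) \to (S \to (P \lor R))).
\lnot ((S \to (P \lor R)) \to (R \to \lnot S)): α-rule — add (S \to (P \lor R)), \lnot (R \to \lnot S).
\lnot ((R \to \lnot S) \to (S \to (P \lor R))): α-rule — add (R \to \lnot S), \lnot (S \to (P \lor R)).
\lnot (R \to \lnot S): α-rule — add R, \lnot \lnot S.
\lnot (S \to (P \lor R)): α-rule — add S, \lnot (P \lor R).
\lnot (P \lor R): α-rule — add \lnot P, \lnot R.
× closes — contains both R and \lnot R.
All 1 branch closes.
Every branch closed, so the negation is unsatisfiable and the formula is valid.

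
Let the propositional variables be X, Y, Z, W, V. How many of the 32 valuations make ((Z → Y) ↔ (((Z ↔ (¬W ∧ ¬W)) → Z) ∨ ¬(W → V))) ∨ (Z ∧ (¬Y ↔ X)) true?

Initial set: {T (((Z → Y) ↔ (((Z ↔ (¬W ∧ ¬W)) → Z) ∨ ¬(W → V))) ∨ (Z ∧ (¬Y ↔ X)))}.
T (((Z → Y) ↔ (((Z ↔ (¬W ∧ ¬W)) → Z) ∨ ¬(W → V))) ∨ (Z ∧ (¬Y ↔ X))): β-rule — branch into T ((Z → Y) ↔ (((Z ↔ (¬W ∧ ¬W)) → Z) ∨ ¬(W → V)))  //  T (Z ∧ (¬Y ↔ X)).
  branch 1 (add T ((Z → Y) ↔ (((Z ↔ (¬W ∧ ¬W)) → Z) ∨ ¬(W → V)))):
    T ((Z → Y) ↔ (((Z ↔ (¬W ∧ ¬W)) → Z) ∨ ¬(W → V))): β-rule — branch into T (Z → Y), T (((Z ↔ (¬W ∧ ¬W)) → Z) ∨ ¬(W → V))  //  F (Z → Y), F (((Z ↔ (¬W ∧ ¬W)) → Z) ∨ ¬(W → V)).
      branch 1.1 (add T (Z → Y), T (((Z ↔ (¬W ∧ ¬W)) → Z) ∨ ¬(W → V))):
        T (Z → Y): β-rule — branch into F Z  //  T Y.
          branch 1.1.1 (add F Z):
            T (((Z ↔ (¬W ∧ ¬W)) → Z) ∨ ¬(W → V)): β-rule — branch into T ((Z ↔ (¬W ∧ ¬W)) → Z)  //  T ¬(W → V).
              branch 1.1.1.1 (add T ((Z ↔ (¬W ∧ ¬W)) → Z)):
                T ((Z ↔ (¬W ∧ ¬W)) → Z): β-rule — branch into F (Z ↔ (¬W ∧ ¬W))  //  T Z.
                  branch 1.1.1.1.1 (add F (Z ↔ (¬W ∧ ¬W))):
                    F (Z ↔ (¬W ∧ ¬W)): β-rule — branch into T Z, F (¬W ∧ ¬W)  //  F Z, T (¬W ∧ ¬W).
                      branch 1.1.1.1.1.1 (add T Z, F (¬W ∧ ¬W)):
                        × closes — contains both Z and ¬Z.
                      branch 1.1.1.1.1.2 (add F Z, T (¬W ∧ ¬W)):
                        T (¬W ∧ ¬W): α-rule — add T ¬W, T ¬W.
                        ○ open, literals {W=false, Z=false}.
                  branch 1.1.1.1.2 (add T Z):
                    × closes — contains both Z and ¬Z.
              branch 1.1.1.2 (add T ¬(W → V)):
                T ¬(W → V): α-rule — add T W, F V.
                ○ open, literals {V=false, W=true, Z=false}.
          branch 1.1.2 (add T Y):
            T (((Z ↔ (¬W ∧ ¬W)) → Z) ∨ ¬(W → V)): β-rule — branch into T ((Z ↔ (¬W ∧ ¬W)) → Z)  //  T ¬(W → V).
              branch 1.1.2.1 (add T ((Z ↔ (¬W ∧ ¬W)) → Z)):
                T ((Z ↔ (¬W ∧ ¬W)) → Z): β-rule — branch into F (Z ↔ (¬W ∧ ¬W))  //  T Z.
                  branch 1.1.2.1.1 (add F (Z ↔ (¬W ∧ ¬W))):
                    F (Z ↔ (¬W ∧ ¬W)): β-rule — branch into T Z, F (¬W ∧ ¬W)  //  F Z, T (¬W ∧ ¬W).
                      branch 1.1.2.1.1.1 (add T Z, F (¬W ∧ ¬W)):
                        F (¬W ∧ ¬W): β-rule — branch into F ¬W  //  F ¬W.
                          branch 1.1.2.1.1.1.1 (add F ¬W):
                            ○ open, literals {W=true, Y=true, Z=true}.
                          branch 1.1.2.1.1.1.2 (add F ¬W):
                            ○ open, literals {W=true, Y=true, Z=true}.
                      branch 1.1.2.1.1.2 (add F Z, T (¬W ∧ ¬W)):
                        T (¬W ∧ ¬W): α-rule — add T ¬W, T ¬W.
                        ○ open, literals {W=false, Y=true, Z=false}.
                  branch 1.1.2.1.2 (add T Z):
                    ○ open, literals {Y=true, Z=true}.
              branch 1.1.2.2 (add T ¬(W → V)):
                T ¬(W → V): α-rule — add T W, F V.
                ○ open, literals {V=false, W=true, Y=true}.
      branch 1.2 (add F (Z → Y), F (((Z ↔ (¬W ∧ ¬W)) → Z) ∨ ¬(W → V))):
        F (Z → Y): α-rule — add T Z, F Y.
        F (((Z ↔ (¬W ∧ ¬W)) → Z) ∨ ¬(W → V)): α-rule — add F ((Z ↔ (¬W ∧ ¬W)) → Z), F ¬(W → V).
        F ((Z ↔ (¬W ∧ ¬W)) → Z): α-rule — add T (Z ↔ (¬W ∧ ¬W)), F Z.
        × closes — contains both Z and ¬Z.
  branch 2 (add T (Z ∧ (¬Y ↔ X))):
    T (Z ∧ (¬Y ↔ X)): α-rule — add T Z, T (¬Y ↔ X).
    T (¬Y ↔ X): β-rule — branch into T ¬Y, T X  //  F ¬Y, F X.
      branch 2.1 (add T ¬Y, T X):
        ○ open, literals {X=true, Y=false, Z=true}.
      branch 2.2 (add F ¬Y, F X):
        ○ open, literals {X=false, Y=true, Z=true}.
3 branches closed, 9 open.
Each open branch fixes some atoms; the unmentioned ones are free. Counting distinct full assignments: branch {W=false, Z=false} (X, Y, V) contributes 8 new; branch {V=false, W=true, Z=false} (X, Y) contributes 4 new; branch {W=true, Y=true, Z=true} (X, V) contributes 4 new; branch {W=true, Y=true, Z=true} (X, V) contributes 0 new; branch {W=false, Y=true, Z=false} (X, V) contributes 0 new; branch {Y=true, Z=true} (X, W, V) contributes 4 new; branch {V=false, W=true, Y=true} (X, Z) contributes 0 new; branch {X=true, Y=false, Z=true} (W, V) contributes 4 new; branch {X=false, Y=true, Z=true} (W, V) contributes 0 new. Total: 24.

24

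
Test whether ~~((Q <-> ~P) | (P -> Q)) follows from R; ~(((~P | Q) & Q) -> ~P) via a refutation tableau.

Yes

Initial set: {T R; T ~(((~P | Q) & Q) -> ~P); F ~~((Q <-> ~P) | (P -> Q))}.
T ~(((~P | Q) & Q) -> ~P): α-rule — add T ((~P | Q) & Q), F ~P.
F ~~((Q <-> ~P) | (P -> Q)): drop double negation, giving F ((Q <-> ~P) | (P -> Q)).
T ((~P | Q) & Q): α-rule — add T (~P | Q), T Q.
F ((Q <-> ~P) | (P -> Q)): α-rule — add F (Q <-> ~P), F (P -> Q).
F (P -> Q): α-rule — add T P, F Q.
× closes — contains both Q and ~Q.
All 1 branch closes.
Every branch closed, so the premises entail the conclusion.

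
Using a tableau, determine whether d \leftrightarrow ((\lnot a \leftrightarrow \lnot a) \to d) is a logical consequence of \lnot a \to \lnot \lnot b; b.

Yes

Initial set: {T (\lnot a \to \lnot \lnot b); T b; F (d \leftrightarrow ((\lnot a \leftrightarrow \lnot a) \to d))}.
T (\lnot a \to \lnot \lnot b): β-rule — branch into F \lnot a  //  T \lnot \lnot b.
  branch 1 (add F \lnot a):
    F (d \leftrightarrow ((\lnot a \leftrightarrow \lnot a) \to d)): β-rule — branch into T d, F ((\lnot a \leftrightarrow \lnot a) \to d)  //  F d, T ((\lnot a \leftrightarrow \lnot a) \to d).
      branch 1.1 (add T d, F ((\lnot a \leftrightarrow \lnot a) \to d)):
        F ((\lnot a \leftrightarrow \lnot a) \to d): α-rule — add T (\lnot a \leftrightarrow \lnot a), F d.
        × closes — contains both d and \lnot d.
      branch 1.2 (add F d, T ((\lnot a \leftrightarrow \lnot a) \to d)):
        T ((\lnot a \leftrightarrow \lnot a) \to d): β-rule — branch into F (\lnot a \leftrightarrow \lnot a)  //  T d.
          branch 1.2.1 (add F (\lnot a \leftrightarrow \lnot a)):
            F (\lnot a \leftrightarrow \lnot a): β-rule — branch into T \lnot a, F \lnot a  //  F \lnot a, T \lnot a.
              branch 1.2.1.1 (add T \lnot a, F \lnot a):
                × closes — contains both a and \lnot a.
              branch 1.2.1.2 (add F \lnot a, T \lnot a):
                × closes — contains both a and \lnot a.
          branch 1.2.2 (add T d):
            × closes — contains both d and \lnot d.
  branch 2 (add T \lnot \lnot b):
    T \lnot \lnot b: drop double negation, giving T b.
    F (d \leftrightarrow ((\lnot a \leftrightarrow \lnot a) \to d)): β-rule — branch into T d, F ((\lnot a \leftrightarrow \lnot a) \to d)  //  F d, T ((\lnot a \leftrightarrow \lnot a) \to d).
      branch 2.1 (add T d, F ((\lnot a \leftrightarrow \lnot a) \to d)):
        F ((\lnot a \leftrightarrow \lnot a) \to d): α-rule — add T (\lnot a \leftrightarrow \lnot a), F d.
        × closes — contains both d and \lnot d.
      branch 2.2 (add F d, T ((\lnot a \leftrightarrow \lnot a) \to d)):
        T ((\lnot a \leftrightarrow \lnot a) \to d): β-rule — branch into F (\lnot a \leftrightarrow \lnot a)  //  T d.
          branch 2.2.1 (add F (\lnot a \leftrightarrow \lnot a)):
            F (\lnot a \leftrightarrow \lnot a): β-rule — branch into T \lnot a, F \lnot a  //  F \lnot a, T \lnot a.
              branch 2.2.1.1 (add T \lnot a, F \lnot a):
                × closes — contains both a and \lnot a.
              branch 2.2.1.2 (add F \lnot a, T \lnot a):
                × closes — contains both a and \lnot a.
          branch 2.2.2 (add T d):
            × closes — contains both d and \lnot d.
All 8 branches close.
Every branch closed, so the premises entail the conclusion.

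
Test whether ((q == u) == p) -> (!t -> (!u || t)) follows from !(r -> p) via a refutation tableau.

No

Initial set: {!(r -> p); !(((q == u) == p) -> (!t -> (!u || t)))}.
!(r -> p): α-rule — add r, !p.
!(((q == u) == p) -> (!t -> (!u || t))): α-rule — add ((q == u) == p), !(!t -> (!u || t)).
!(!t -> (!u || t)): α-rule — add !t, !(!u || t).
!(!u || t): α-rule — add !!u, !t.
((q == u) == p): β-rule — branch into (q == u), p  //  !(q == u), !p.
  branch 1 (add (q == u), p):
    × closes — contains both p and !p.
  branch 2 (add !(q == u), !p):
    !(q == u): β-rule — branch into q, !u  //  !q, u.
      branch 2.1 (add q, !u):
        × closes — contains both u and !u.
      branch 2.2 (add !q, u):
        ○ open, literals {p=F, q=F, r=T, t=F, u=T}.
2 branches closed, 1 open.
An open branch gives a countermodel: p=F, q=F, r=T, t=F, u=T (unmentioned atoms arbitrary); the premises hold there but the conclusion fails.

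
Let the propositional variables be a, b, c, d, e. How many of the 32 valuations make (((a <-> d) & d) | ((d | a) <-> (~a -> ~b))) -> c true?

Initial set: {T ((((a <-> d) & d) | ((d | a) <-> (~a -> ~b))) -> c)}.
T ((((a <-> d) & d) | ((d | a) <-> (~a -> ~b))) -> c): β-rule — branch into F (((a <-> d) & d) | ((d | a) <-> (~a -> ~b)))  //  T c.
  branch 1 (add F (((a <-> d) & d) | ((d | a) <-> (~a -> ~b)))):
    F (((a <-> d) & d) | ((d | a) <-> (~a -> ~b))): α-rule — add F ((a <-> d) & d), F ((d | a) <-> (~a -> ~b)).
    F ((a <-> d) & d): β-rule — branch into F (a <-> d)  //  F d.
      branch 1.1 (add F (a <-> d)):
        F ((d | a) <-> (~a -> ~b)): β-rule — branch into T (d | a), F (~a -> ~b)  //  F (d | a), T (~a -> ~b).
          branch 1.1.1 (add T (d | a), F (~a -> ~b)):
            F (~a -> ~b): α-rule — add T ~a, F ~b.
            F (a <-> d): β-rule — branch into T a, F d  //  F a, T d.
              branch 1.1.1.1 (add T a, F d):
                × closes — contains both a and ~a.
              branch 1.1.1.2 (add F a, T d):
                T (d | a): β-rule — branch into T d  //  T a.
                  branch 1.1.1.2.1 (add T d):
                    ○ open, literals {a=0, b=1, d=1}.
                  branch 1.1.1.2.2 (add T a):
                    × closes — contains both a and ~a.
          branch 1.1.2 (add F (d | a), T (~a -> ~b)):
            F (d | a): α-rule — add F d, F a.
            F (a <-> d): β-rule — branch into T a, F d  //  F a, T d.
              branch 1.1.2.1 (add T a, F d):
                × closes — contains both a and ~a.
              branch 1.1.2.2 (add F a, T d):
                × closes — contains both d and ~d.
      branch 1.2 (add F d):
        F ((d | a) <-> (~a -> ~b)): β-rule — branch into T (d | a), F (~a -> ~b)  //  F (d | a), T (~a -> ~b).
          branch 1.2.1 (add T (d | a), F (~a -> ~b)):
            F (~a -> ~b): α-rule — add T ~a, F ~b.
            T (d | a): β-rule — branch into T d  //  T a.
              branch 1.2.1.1 (add T d):
                × closes — contains both d and ~d.
              branch 1.2.1.2 (add T a):
                × closes — contains both a and ~a.
          branch 1.2.2 (add F (d | a), T (~a -> ~b)):
            F (d | a): α-rule — add F d, F a.
            T (~a -> ~b): β-rule — branch into F ~a  //  T ~b.
              branch 1.2.2.1 (add F ~a):
                × closes — contains both a and ~a.
              branch 1.2.2.2 (add T ~b):
                ○ open, literals {a=0, b=0, d=0}.
  branch 2 (add T c):
    ○ open, literals {c=1}.
7 branches closed, 3 open.
Each open branch fixes some atoms; the unmentioned ones are free. Counting distinct full assignments: branch {a=0, b=1, d=1} (c, e) contributes 4 new; branch {a=0, b=0, d=0} (c, e) contributes 4 new; branch {c=1} (a, b, d, e) contributes 12 new. Total: 20.

20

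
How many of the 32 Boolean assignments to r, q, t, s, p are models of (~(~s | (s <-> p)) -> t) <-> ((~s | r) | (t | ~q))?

Initial set: {T ((~(~s | (s <-> p)) -> t) <-> ((~s | r) | (t | ~q)))}.
T ((~(~s | (s <-> p)) -> t) <-> ((~s | r) | (t | ~q))): β-rule — branch into T (~(~s | (s <-> p)) -> t), T ((~s | r) | (t | ~q))  //  F (~(~s | (s <-> p)) -> t), F ((~s | r) | (t | ~q)).
  branch 1 (add T (~(~s | (s <-> p)) -> t), T ((~s | r) | (t | ~q))):
    T (~(~s | (s <-> p)) -> t): β-rule — branch into F ~(~s | (s <-> p))  //  T t.
      branch 1.1 (add F ~(~s | (s <-> p))):
        T ((~s | r) | (t | ~q)): β-rule — branch into T (~s | r)  //  T (t | ~q).
          branch 1.1.1 (add T (~s | r)):
            F ~(~s | (s <-> p)): β-rule — branch into T ~s  //  T (s <-> p).
              branch 1.1.1.1 (add T ~s):
                T (~s | r): β-rule — branch into T ~s  //  T r.
                  branch 1.1.1.1.1 (add T ~s):
                    ○ open, literals {s=0}.
                  branch 1.1.1.1.2 (add T r):
                    ○ open, literals {r=1, s=0}.
              branch 1.1.1.2 (add T (s <-> p)):
                T (~s | r): β-rule — branch into T ~s  //  T r.
                  branch 1.1.1.2.1 (add T ~s):
                    T (s <-> p): β-rule — branch into T s, T p  //  F s, F p.
                      branch 1.1.1.2.1.1 (add T s, T p):
                        × closes — contains both s and ~s.
                      branch 1.1.1.2.1.2 (add F s, F p):
                        ○ open, literals {p=0, s=0}.
                  branch 1.1.1.2.2 (add T r):
                    T (s <-> p): β-rule — branch into T s, T p  //  F s, F p.
                      branch 1.1.1.2.2.1 (add T s, T p):
                        ○ open, literals {p=1, r=1, s=1}.
                      branch 1.1.1.2.2.2 (add F s, F p):
                        ○ open, literals {p=0, r=1, s=0}.
          branch 1.1.2 (add T (t | ~q)):
            F ~(~s | (s <-> p)): β-rule — branch into T ~s  //  T (s <-> p).
              branch 1.1.2.1 (add T ~s):
                T (t | ~q): β-rule — branch into T t  //  T ~q.
                  branch 1.1.2.1.1 (add T t):
                    ○ open, literals {s=0, t=1}.
                  branch 1.1.2.1.2 (add T ~q):
                    ○ open, literals {q=0, s=0}.
              branch 1.1.2.2 (add T (s <-> p)):
                T (t | ~q): β-rule — branch into T t  //  T ~q.
                  branch 1.1.2.2.1 (add T t):
                    T (s <-> p): β-rule — branch into T s, T p  //  F s, F p.
                      branch 1.1.2.2.1.1 (add T s, T p):
                        ○ open, literals {p=1, s=1, t=1}.
                      branch 1.1.2.2.1.2 (add F s, F p):
                        ○ open, literals {p=0, s=0, t=1}.
                  branch 1.1.2.2.2 (add T ~q):
                    T (s <-> p): β-rule — branch into T s, T p  //  F s, F p.
                      branch 1.1.2.2.2.1 (add T s, T p):
                        ○ open, literals {p=1, q=0, s=1}.
                      branch 1.1.2.2.2.2 (add F s, F p):
                        ○ open, literals {p=0, q=0, s=0}.
      branch 1.2 (add T t):
        T ((~s | r) | (t | ~q)): β-rule — branch into T (~s | r)  //  T (t | ~q).
          branch 1.2.1 (add T (~s | r)):
            T (~s | r): β-rule — branch into T ~s  //  T r.
              branch 1.2.1.1 (add T ~s):
                ○ open, literals {s=0, t=1}.
              branch 1.2.1.2 (add T r):
                ○ open, literals {r=1, t=1}.
          branch 1.2.2 (add T (t | ~q)):
            T (t | ~q): β-rule — branch into T t  //  T ~q.
              branch 1.2.2.1 (add T t):
                ○ open, literals {t=1}.
              branch 1.2.2.2 (add T ~q):
                ○ open, literals {q=0, t=1}.
  branch 2 (add F (~(~s | (s <-> p)) -> t), F ((~s | r) | (t | ~q))):
    F (~(~s | (s <-> p)) -> t): α-rule — add T ~(~s | (s <-> p)), F t.
    F ((~s | r) | (t | ~q)): α-rule — add F (~s | r), F (t | ~q).
    T ~(~s | (s <-> p)): α-rule — add F ~s, F (s <-> p).
    F (~s | r): α-rule — add F ~s, F r.
    F (t | ~q): α-rule — add F t, F ~q.
    F (s <-> p): β-rule — branch into T s, F p  //  F s, T p.
      branch 2.1 (add T s, F p):
        ○ open, literals {p=0, q=1, r=0, s=1, t=0}.
      branch 2.2 (add F s, T p):
        × closes — contains both s and ~s.
2 branches closed, 16 open.
Each open branch fixes some atoms; the unmentioned ones are free. Counting distinct full assignments: branch {s=0} (r, q, t, p) contributes 16 new; branch {r=1, s=0} (q, t, p) contributes 0 new; branch {p=0, s=0} (r, q, t) contributes 0 new; branch {p=1, r=1, s=1} (q, t) contributes 4 new; branch {p=0, r=1, s=0} (q, t) contributes 0 new; branch {s=0, t=1} (r, q, p) contributes 0 new; branch {q=0, s=0} (r, t, p) contributes 0 new; branch {p=1, s=1, t=1} (r, q) contributes 2 new; branch {p=0, s=0, t=1} (r, q) contributes 0 new; branch {p=1, q=0, s=1} (r, t) contributes 1 new; branch {p=0, q=0, s=0} (r, t) contributes 0 new; branch {s=0, t=1} (r, q, p) contributes 0 new; branch {r=1, t=1} (q, s, p) contributes 2 new; branch {t=1} (r, q, s, p) contributes 2 new; branch {q=0, t=1} (r, s, p) contributes 0 new; branch {p=0, q=1, r=0, s=1, t=0} (none free) contributes 1 new. Total: 28.

28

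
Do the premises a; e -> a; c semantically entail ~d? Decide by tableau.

No

Initial set: {a; (e -> a); c; ~~d}.
(e -> a): β-rule — branch into ~e  //  a.
  branch 1 (add ~e):
    ○ open, literals {a=T, c=T, d=T, e=F}.
  branch 2 (add a):
    ○ open, literals {a=T, c=T, d=T}.
0 branches closed, 2 open.
An open branch gives a countermodel: a=T, c=T, d=T, e=F (unmentioned atoms arbitrary); the premises hold there but the conclusion fails.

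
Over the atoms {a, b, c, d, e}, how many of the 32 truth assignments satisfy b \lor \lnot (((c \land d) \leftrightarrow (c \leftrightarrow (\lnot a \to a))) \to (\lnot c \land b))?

Initial set: {(b \lor \lnot (((c \land d) \leftrightarrow (c \leftrightarrow (\lnot a \to a))) \to (\lnot c \land b)))}.
(b \lor \lnot (((c \land d) \leftrightarrow (c \leftrightarrow (\lnot a \to a))) \to (\lnot c \land b))): β-rule — branch into b  //  \lnot (((c \land d) \leftrightarrow (c \leftrightarrow (\lnot a \to a))) \to (\lnot c \land b)).
  branch 1 (add b):
    ○ open, literals {b=true}.
  branch 2 (add \lnot (((c \land d) \leftrightarrow (c \leftrightarrow (\lnot a \to a))) \to (\lnot c \land b))):
    \lnot (((c \land d) \leftrightarrow (c \leftrightarrow (\lnot a \to a))) \to (\lnot c \land b)): α-rule — add ((c \land d) \leftrightarrow (c \leftrightarrow (\lnot a \to a))), \lnot (\lnot c \land b).
    ((c \land d) \leftrightarrow (c \leftrightarrow (\lnot a \to a))): β-rule — branch into (c \land d), (c \leftrightarrow (\lnot a \to a))  //  \lnot (c \land d), \lnot (c \leftrightarrow (\lnot a \to a)).
      branch 2.1 (add (c \land d), (c \leftrightarrow (\lnot a \to a))):
        (c \land d): α-rule — add c, d.
        \lnot (\lnot c \land b): β-rule — branch into \lnot \lnot c  //  \lnot b.
          branch 2.1.1 (add \lnot \lnot c):
            (c \leftrightarrow (\lnot a \to a)): β-rule — branch into c, (\lnot a \to a)  //  \lnot c, \lnot (\lnot a \to a).
              branch 2.1.1.1 (add c, (\lnot a \to a)):
                (\lnot a \to a): β-rule — branch into \lnot \lnot a  //  a.
                  branch 2.1.1.1.1 (add \lnot \lnot a):
                    ○ open, literals {a=true, c=true, d=true}.
                  branch 2.1.1.1.2 (add a):
                    ○ open, literals {a=true, c=true, d=true}.
              branch 2.1.1.2 (add \lnot c, \lnot (\lnot a \to a)):
                × closes — contains both c and \lnot c.
          branch 2.1.2 (add \lnot b):
            (c \leftrightarrow (\lnot a \to a)): β-rule — branch into c, (\lnot a \to a)  //  \lnot c, \lnot (\lnot a \to a).
              branch 2.1.2.1 (add c, (\lnot a \to a)):
                (\lnot a \to a): β-rule — branch into \lnot \lnot a  //  a.
                  branch 2.1.2.1.1 (add \lnot \lnot a):
                    ○ open, literals {a=true, b=false, c=true, d=true}.
                  branch 2.1.2.1.2 (add a):
                    ○ open, literals {a=true, b=false, c=true, d=true}.
              branch 2.1.2.2 (add \lnot c, \lnot (\lnot a \to a)):
                × closes — contains both c and \lnot c.
      branch 2.2 (add \lnot (c \land d), \lnot (c \leftrightarrow (\lnot a \to a))):
        \lnot (\lnot c \land b): β-rule — branch into \lnot \lnot c  //  \lnot b.
          branch 2.2.1 (add \lnot \lnot c):
            \lnot (c \land d): β-rule — branch into \lnot c  //  \lnot d.
              branch 2.2.1.1 (add \lnot c):
                × closes — contains both c and \lnot c.
              branch 2.2.1.2 (add \lnot d):
                \lnot (c \leftrightarrow (\lnot a \to a)): β-rule — branch into c, \lnot (\lnot a \to a)  //  \lnot c, (\lnot a \to a).
                  branch 2.2.1.2.1 (add c, \lnot (\lnot a \to a)):
                    \lnot (\lnot a \to a): α-rule — add \lnot a, \lnot a.
                    ○ open, literals {a=false, c=true, d=false}.
                  branch 2.2.1.2.2 (add \lnot c, (\lnot a \to a)):
                    × closes — contains both c and \lnot c.
          branch 2.2.2 (add \lnot b):
            \lnot (c \land d): β-rule — branch into \lnot c  //  \lnot d.
              branch 2.2.2.1 (add \lnot c):
                \lnot (c \leftrightarrow (\lnot a \to a)): β-rule — branch into c, \lnot (\lnot a \to a)  //  \lnot c, (\lnot a \to a).
                  branch 2.2.2.1.1 (add c, \lnot (\lnot a \to a)):
                    × closes — contains both c and \lnot c.
                  branch 2.2.2.1.2 (add \lnot c, (\lnot a \to a)):
                    (\lnot a \to a): β-rule — branch into \lnot \lnot a  //  a.
                      branch 2.2.2.1.2.1 (add \lnot \lnot a):
                        ○ open, literals {a=true, b=false, c=false}.
                      branch 2.2.2.1.2.2 (add a):
                        ○ open, literals {a=true, b=false, c=false}.
              branch 2.2.2.2 (add \lnot d):
                \lnot (c \leftrightarrow (\lnot a \to a)): β-rule — branch into c, \lnot (\lnot a \to a)  //  \lnot c, (\lnot a \to a).
                  branch 2.2.2.2.1 (add c, \lnot (\lnot a \to a)):
                    \lnot (\lnot a \to a): α-rule — add \lnot a, \lnot a.
                    ○ open, literals {a=false, b=false, c=true, d=false}.
                  branch 2.2.2.2.2 (add \lnot c, (\lnot a \to a)):
                    (\lnot a \to a): β-rule — branch into \lnot \lnot a  //  a.
                      branch 2.2.2.2.2.1 (add \lnot \lnot a):
                        ○ open, literals {a=true, b=false, c=false, d=false}.
                      branch 2.2.2.2.2.2 (add a):
                        ○ open, literals {a=true, b=false, c=false, d=false}.
5 branches closed, 11 open.
Each open branch fixes some atoms; the unmentioned ones are free. Counting distinct full assignments: branch {b=true} (a, c, d, e) contributes 16 new; branch {a=true, c=true, d=true} (b, e) contributes 2 new; branch {a=true, c=true, d=true} (b, e) contributes 0 new; branch {a=true, b=false, c=true, d=true} (e) contributes 0 new; branch {a=true, b=false, c=true, d=true} (e) contributes 0 new; branch {a=false, c=true, d=false} (b, e) contributes 2 new; branch {a=true, b=false, c=false} (d, e) contributes 4 new; branch {a=true, b=false, c=false} (d, e) contributes 0 new; branch {a=false, b=false, c=true, d=false} (e) contributes 0 new; branch {a=true, b=false, c=false, d=false} (e) contributes 0 new; branch {a=true, b=false, c=false, d=false} (e) contributes 0 new. Total: 24.

24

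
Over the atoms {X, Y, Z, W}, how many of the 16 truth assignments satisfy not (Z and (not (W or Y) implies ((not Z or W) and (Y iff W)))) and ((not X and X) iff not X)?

5

Initial set: {(not (Z and (not (W or Y) implies ((not Z or W) and (Y iff W)))) and ((not X and X) iff not X))}.
(not (Z and (not (W or Y) implies ((not Z or W) and (Y iff W)))) and ((not X and X) iff not X)): α-rule — add not (Z and (not (W or Y) implies ((not Z or W) and (Y iff W)))), ((not X and X) iff not X).
not (Z and (not (W or Y) implies ((not Z or W) and (Y iff W)))): β-rule — branch into not Z  //  not (not (W or Y) implies ((not Z or W) and (Y iff W))).
  branch 1 (add not Z):
    ((not X and X) iff not X): β-rule — branch into (not X and X), not X  //  not (not X and X), not not X.
      branch 1.1 (add (not X and X), not X):
        (not X and X): α-rule — add not X, X.
        × closes — contains both X and not X.
      branch 1.2 (add not (not X and X), not not X):
        not (not X and X): β-rule — branch into not not X  //  not X.
          branch 1.2.1 (add not not X):
            ○ open, literals {X=1, Z=0}.
          branch 1.2.2 (add not X):
            × closes — contains both X and not X.
  branch 2 (add not (not (W or Y) implies ((not Z or W) and (Y iff W)))):
    not (not (W or Y) implies ((not Z or W) and (Y iff W))): α-rule — add not (W or Y), not ((not Z or W) and (Y iff W)).
    not (W or Y): α-rule — add not W, not Y.
    ((not X and X) iff not X): β-rule — branch into (not X and X), not X  //  not (not X and X), not not X.
      branch 2.1 (add (not X and X), not X):
        (not X and X): α-rule — add not X, X.
        × closes — contains both X and not X.
      branch 2.2 (add not (not X and X), not not X):
        not ((not Z or W) and (Y iff W)): β-rule — branch into not (not Z or W)  //  not (Y iff W).
          branch 2.2.1 (add not (not Z or W)):
            not (not Z or W): α-rule — add not not Z, not W.
            not (not X and X): β-rule — branch into not not X  //  not X.
              branch 2.2.1.1 (add not not X):
                ○ open, literals {W=0, X=1, Y=0, Z=1}.
              branch 2.2.1.2 (add not X):
                × closes — contains both X and not X.
          branch 2.2.2 (add not (Y iff W)):
            not (not X and X): β-rule — branch into not not X  //  not X.
              branch 2.2.2.1 (add not not X):
                not (Y iff W): β-rule — branch into Y, not W  //  not Y, W.
                  branch 2.2.2.1.1 (add Y, not W):
                    × closes — contains both Y and not Y.
                  branch 2.2.2.1.2 (add not Y, W):
                    × closes — contains both W and not W.
              branch 2.2.2.2 (add not X):
                × closes — contains both X and not X.
7 branches closed, 2 open.
Each open branch fixes some atoms; the unmentioned ones are free. Counting distinct full assignments: branch {X=1, Z=0} (Y, W) contributes 4 new; branch {W=0, X=1, Y=0, Z=1} (none free) contributes 1 new. Total: 5.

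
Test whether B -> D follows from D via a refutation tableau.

Yes

Initial set: {D; !(B -> D)}.
!(B -> D): α-rule — add B, !D.
× closes — contains both D and !D.
All 1 branch closes.
Every branch closed, so the premises entail the conclusion.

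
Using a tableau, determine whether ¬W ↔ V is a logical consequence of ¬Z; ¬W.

Initial set: {¬Z; ¬W; ¬(¬W ↔ V)}.
¬(¬W ↔ V): β-rule — branch into ¬W, ¬V  //  ¬¬W, V.
  branch 1 (add ¬W, ¬V):
    ○ open, literals {V=false, W=false, Z=false}.
  branch 2 (add ¬¬W, V):
    × closes — contains both W and ¬W.
1 branch closed, 1 open.
An open branch gives a countermodel: V=false, W=false, Z=false (unmentioned atoms arbitrary); the premises hold there but the conclusion fails.

No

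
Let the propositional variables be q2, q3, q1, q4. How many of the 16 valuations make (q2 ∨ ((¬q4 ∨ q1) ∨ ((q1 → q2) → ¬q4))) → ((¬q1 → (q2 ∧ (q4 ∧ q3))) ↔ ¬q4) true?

7

Initial set: {((q2 ∨ ((¬q4 ∨ q1) ∨ ((q1 → q2) → ¬q4))) → ((¬q1 → (q2 ∧ (q4 ∧ q3))) ↔ ¬q4))}.
((q2 ∨ ((¬q4 ∨ q1) ∨ ((q1 → q2) → ¬q4))) → ((¬q1 → (q2 ∧ (q4 ∧ q3))) ↔ ¬q4)): β-rule — branch into ¬(q2 ∨ ((¬q4 ∨ q1) ∨ ((q1 → q2) → ¬q4)))  //  ((¬q1 → (q2 ∧ (q4 ∧ q3))) ↔ ¬q4).
  branch 1 (add ¬(q2 ∨ ((¬q4 ∨ q1) ∨ ((q1 → q2) → ¬q4)))):
    ¬(q2 ∨ ((¬q4 ∨ q1) ∨ ((q1 → q2) → ¬q4))): α-rule — add ¬q2, ¬((¬q4 ∨ q1) ∨ ((q1 → q2) → ¬q4)).
    ¬((¬q4 ∨ q1) ∨ ((q1 → q2) → ¬q4)): α-rule — add ¬(¬q4 ∨ q1), ¬((q1 → q2) → ¬q4).
    ¬(¬q4 ∨ q1): α-rule — add ¬¬q4, ¬q1.
    ¬((q1 → q2) → ¬q4): α-rule — add (q1 → q2), ¬¬q4.
    (q1 → q2): β-rule — branch into ¬q1  //  q2.
      branch 1.1 (add ¬q1):
        ○ open, literals {q1=false, q2=false, q4=true}.
      branch 1.2 (add q2):
        × closes — contains both q2 and ¬q2.
  branch 2 (add ((¬q1 → (q2 ∧ (q4 ∧ q3))) ↔ ¬q4)):
    ((¬q1 → (q2 ∧ (q4 ∧ q3))) ↔ ¬q4): β-rule — branch into (¬q1 → (q2 ∧ (q4 ∧ q3))), ¬q4  //  ¬(¬q1 → (q2 ∧ (q4 ∧ q3))), ¬¬q4.
      branch 2.1 (add (¬q1 → (q2 ∧ (q4 ∧ q3))), ¬q4):
        (¬q1 → (q2 ∧ (q4 ∧ q3))): β-rule — branch into ¬¬q1  //  (q2 ∧ (q4 ∧ q3)).
          branch 2.1.1 (add ¬¬q1):
            ○ open, literals {q1=true, q4=false}.
          branch 2.1.2 (add (q2 ∧ (q4 ∧ q3))):
            (q2 ∧ (q4 ∧ q3)): α-rule — add q2, (q4 ∧ q3).
            (q4 ∧ q3): α-rule — add q4, q3.
            × closes — contains both q4 and ¬q4.
      branch 2.2 (add ¬(¬q1 → (q2 ∧ (q4 ∧ q3))), ¬¬q4):
        ¬(¬q1 → (q2 ∧ (q4 ∧ q3))): α-rule — add ¬q1, ¬(q2 ∧ (q4 ∧ q3)).
        ¬(q2 ∧ (q4 ∧ q3)): β-rule — branch into ¬q2  //  ¬(q4 ∧ q3).
          branch 2.2.1 (add ¬q2):
            ○ open, literals {q1=false, q2=false, q4=true}.
          branch 2.2.2 (add ¬(q4 ∧ q3)):
            ¬(q4 ∧ q3): β-rule — branch into ¬q4  //  ¬q3.
              branch 2.2.2.1 (add ¬q4):
                × closes — contains both q4 and ¬q4.
              branch 2.2.2.2 (add ¬q3):
                ○ open, literals {q1=false, q3=false, q4=true}.
3 branches closed, 4 open.
Each open branch fixes some atoms; the unmentioned ones are free. Counting distinct full assignments: branch {q1=false, q2=false, q4=true} (q3) contributes 2 new; branch {q1=true, q4=false} (q2, q3) contributes 4 new; branch {q1=false, q2=false, q4=true} (q3) contributes 0 new; branch {q1=false, q3=false, q4=true} (q2) contributes 1 new. Total: 7.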